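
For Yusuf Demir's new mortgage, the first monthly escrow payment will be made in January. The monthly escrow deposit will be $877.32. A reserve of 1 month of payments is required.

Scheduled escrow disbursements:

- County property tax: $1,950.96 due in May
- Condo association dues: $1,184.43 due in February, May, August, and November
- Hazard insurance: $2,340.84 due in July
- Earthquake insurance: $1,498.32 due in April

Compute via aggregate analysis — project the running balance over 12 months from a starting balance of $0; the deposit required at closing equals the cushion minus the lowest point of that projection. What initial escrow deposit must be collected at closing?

Cushion = 1 × $877.32 = $877.32
Trial balance (start $0, +$877.32 each month, − disbursements):
  Jan: +$877.32 → $877.32
  Feb: +$877.32 − $1,184.43 → $570.21
  Mar: +$877.32 → $1,447.53
  Apr: +$877.32 − $1,498.32 → $826.53
  May: +$877.32 − $3,135.39 → -$1,431.54
  Jun: +$877.32 → -$554.22
  Jul: +$877.32 − $2,340.84 → -$2,017.74
  Aug: +$877.32 − $1,184.43 → -$2,324.85
  Sep: +$877.32 → -$1,447.53
  Oct: +$877.32 → -$570.21
  Nov: +$877.32 − $1,184.43 → -$877.32
  Dec: +$877.32 → $0.00
Lowest trial balance = -$2,324.85 (Aug)
Initial deposit = cushion − low point = $877.32 − (-$2,324.85) = $3,202.17

$3,202.17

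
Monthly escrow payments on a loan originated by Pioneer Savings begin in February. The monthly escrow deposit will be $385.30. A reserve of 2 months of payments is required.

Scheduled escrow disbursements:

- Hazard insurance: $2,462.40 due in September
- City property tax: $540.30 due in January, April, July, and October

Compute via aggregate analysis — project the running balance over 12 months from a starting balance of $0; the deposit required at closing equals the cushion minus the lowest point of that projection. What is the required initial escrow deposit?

Cushion = 2 × $385.30 = $770.60
Trial balance (start $0, +$385.30 each month, − disbursements):
  Feb: +$385.30 → $385.30
  Mar: +$385.30 → $770.60
  Apr: +$385.30 − $540.30 → $615.60
  May: +$385.30 → $1,000.90
  Jun: +$385.30 → $1,386.20
  Jul: +$385.30 − $540.30 → $1,231.20
  Aug: +$385.30 → $1,616.50
  Sep: +$385.30 − $2,462.40 → -$460.60
  Oct: +$385.30 − $540.30 → -$615.60
  Nov: +$385.30 → -$230.30
  Dec: +$385.30 → $155.00
  Jan: +$385.30 − $540.30 → $0.00
Lowest trial balance = -$615.60 (Oct)
Initial deposit = cushion − low point = $770.60 − (-$615.60) = $1,386.20

$1,386.20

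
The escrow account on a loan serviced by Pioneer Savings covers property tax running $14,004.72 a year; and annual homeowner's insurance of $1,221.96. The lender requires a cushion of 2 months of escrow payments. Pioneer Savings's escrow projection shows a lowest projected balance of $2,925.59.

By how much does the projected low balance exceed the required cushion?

Property tax — $14,004.72 per year
Homeowner's insurance — $1,221.96 per year
Total annual escrow = $15,226.68
Base monthly escrow = $15,226.68 / 12 = $1,268.89
Required reserve = 2 × $1,268.89 = $2,537.78
Excess over cushion: $2,925.59 − $2,537.78 = $387.81

$387.81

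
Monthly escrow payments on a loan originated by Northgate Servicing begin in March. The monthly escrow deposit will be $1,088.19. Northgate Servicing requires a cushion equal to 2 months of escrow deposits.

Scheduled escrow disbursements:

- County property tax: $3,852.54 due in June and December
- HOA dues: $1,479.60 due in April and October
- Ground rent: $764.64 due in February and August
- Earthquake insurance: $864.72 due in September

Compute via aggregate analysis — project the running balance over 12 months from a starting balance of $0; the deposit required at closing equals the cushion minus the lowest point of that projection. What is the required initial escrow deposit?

Cushion = 2 × $1,088.19 = $2,176.38
Trial balance (start $0, +$1,088.19 each month, − disbursements):
  Mar: +$1,088.19 → $1,088.19
  Apr: +$1,088.19 − $1,479.60 → $696.78
  May: +$1,088.19 → $1,784.97
  Jun: +$1,088.19 − $3,852.54 → -$979.38
  Jul: +$1,088.19 → $108.81
  Aug: +$1,088.19 − $764.64 → $432.36
  Sep: +$1,088.19 − $864.72 → $655.83
  Oct: +$1,088.19 − $1,479.60 → $264.42
  Nov: +$1,088.19 → $1,352.61
  Dec: +$1,088.19 − $3,852.54 → -$1,411.74
  Jan: +$1,088.19 → -$323.55
  Feb: +$1,088.19 − $764.64 → $0.00
Lowest trial balance = -$1,411.74 (Dec)
Initial deposit = cushion − low point = $2,176.38 − (-$1,411.74) = $3,588.12

$3,588.12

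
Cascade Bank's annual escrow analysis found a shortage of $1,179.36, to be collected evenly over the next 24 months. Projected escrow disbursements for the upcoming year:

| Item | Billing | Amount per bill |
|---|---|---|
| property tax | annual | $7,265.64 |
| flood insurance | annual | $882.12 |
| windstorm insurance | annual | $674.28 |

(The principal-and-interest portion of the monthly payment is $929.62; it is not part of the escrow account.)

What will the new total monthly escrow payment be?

$784.31

Property tax = $7,265.64 annually
Flood insurance = $882.12 annually
Windstorm insurance = $674.28 annually
Total annual escrow = $8,822.04
Base monthly escrow = $8,822.04 ÷ 12 = $735.17
Shortage spread = $1,179.36 / 24 = $49.14/mo
Adjusted monthly = $735.17 + $49.14 = $784.31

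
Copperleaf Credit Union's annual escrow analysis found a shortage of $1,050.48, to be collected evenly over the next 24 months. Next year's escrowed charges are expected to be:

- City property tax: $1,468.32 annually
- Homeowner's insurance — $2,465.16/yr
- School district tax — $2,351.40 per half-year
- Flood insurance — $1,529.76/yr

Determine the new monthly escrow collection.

City property tax = $1,468.32 per year
Homeowner's insurance = $2,465.16 per year
School district tax = $2,351.40 × 2 = $4,702.80 per year
Flood insurance = $1,529.76 per year
Yearly total = $1,468.32 + $2,465.16 + $4,702.80 + $1,529.76 = $10,166.04
Base monthly escrow = $10,166.04 / 12 = $847.17
Shortage per month = $1,050.48 ÷ 24 = $43.77
New monthly escrow = $847.17 + $43.77 = $890.94

$890.94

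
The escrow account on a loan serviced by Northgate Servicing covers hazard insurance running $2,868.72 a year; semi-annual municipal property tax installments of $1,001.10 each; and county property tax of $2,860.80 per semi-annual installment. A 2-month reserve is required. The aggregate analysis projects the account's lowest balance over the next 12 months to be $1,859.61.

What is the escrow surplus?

Hazard insurance: $2,868.72/yr
Municipal property tax: $1,001.10 × 2 = $2,002.20/yr
County property tax: $2,860.80 × 2 = $5,721.60/yr
Annual escrow total = $2,868.72 + $2,002.20 + $5,721.60 = $10,592.52
Monthly = $10,592.52 / 12 = $882.71
Required reserve = 2 × $882.71 = $1,765.42
Excess over cushion: $1,859.61 − $1,765.42 = $94.19

$94.19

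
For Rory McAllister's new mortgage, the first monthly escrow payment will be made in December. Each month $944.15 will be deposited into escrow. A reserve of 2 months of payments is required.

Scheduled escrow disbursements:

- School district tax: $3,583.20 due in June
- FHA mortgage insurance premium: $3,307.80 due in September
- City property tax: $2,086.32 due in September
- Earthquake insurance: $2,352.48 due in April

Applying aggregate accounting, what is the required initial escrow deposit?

$3,776.60

Cushion = 2 × $944.15 = $1,888.30
Trial balance (start $0, +$944.15 each month, − disbursements):
  Dec: +$944.15 → $944.15
  Jan: +$944.15 → $1,888.30
  Feb: +$944.15 → $2,832.45
  Mar: +$944.15 → $3,776.60
  Apr: +$944.15 − $2,352.48 → $2,368.27
  May: +$944.15 → $3,312.42
  Jun: +$944.15 − $3,583.20 → $673.37
  Jul: +$944.15 → $1,617.52
  Aug: +$944.15 → $2,561.67
  Sep: +$944.15 − $5,394.12 → -$1,888.30
  Oct: +$944.15 → -$944.15
  Nov: +$944.15 → $0.00
Lowest trial balance = -$1,888.30 (Sep)
Initial deposit = cushion − low point = $1,888.30 − (-$1,888.30) = $3,776.60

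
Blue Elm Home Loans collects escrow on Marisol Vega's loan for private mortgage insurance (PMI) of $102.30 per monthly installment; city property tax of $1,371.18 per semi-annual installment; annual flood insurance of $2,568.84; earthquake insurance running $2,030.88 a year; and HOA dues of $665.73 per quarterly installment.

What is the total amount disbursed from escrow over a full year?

$11,232.60

Private mortgage insurance (PMI) = $102.30 × 12 = $1,227.60 annually
City property tax = $1,371.18 × 2 = $2,742.36 annually
Flood insurance = $2,568.84 annually
Earthquake insurance = $2,030.88 annually
HOA dues = $665.73 × 4 = $2,662.92 annually
Combined annual = $1,227.60 + $2,742.36 + $2,568.84 + $2,030.88 + $2,662.92 = $11,232.60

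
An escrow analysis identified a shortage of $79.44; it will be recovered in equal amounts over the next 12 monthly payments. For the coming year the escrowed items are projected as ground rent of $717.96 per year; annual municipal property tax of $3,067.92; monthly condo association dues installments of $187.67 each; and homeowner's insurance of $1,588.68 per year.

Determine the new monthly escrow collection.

$642.17

Ground rent: $717.96 annually
Municipal property tax: $3,067.92 annually
Condo association dues: $187.67 × 12 = $2,252.04 annually
Homeowner's insurance: $1,588.68 annually
Total annual escrow = $7,626.60
Monthly = $7,626.60 ÷ 12 = $635.55
Shortage spread = $79.44 ÷ 12 = $6.62/mo
Adjusted monthly = $635.55 + $6.62 = $642.17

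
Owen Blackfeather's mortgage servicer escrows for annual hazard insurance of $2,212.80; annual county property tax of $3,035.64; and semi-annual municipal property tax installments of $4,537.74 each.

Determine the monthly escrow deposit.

Hazard insurance — $2,212.80 annually
County property tax — $3,035.64 annually
Municipal property tax — $4,537.74 × 2 = $9,075.48 annually
Yearly total = $2,212.80 + $3,035.64 + $9,075.48 = $14,323.92
Per month = $14,323.92 / 12 = $1,193.66

$1,193.66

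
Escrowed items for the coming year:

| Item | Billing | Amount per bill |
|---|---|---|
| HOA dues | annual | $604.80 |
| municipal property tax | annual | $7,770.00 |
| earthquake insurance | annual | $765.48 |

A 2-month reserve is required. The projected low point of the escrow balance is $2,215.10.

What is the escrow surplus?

$691.72

HOA dues: $604.80/yr
Municipal property tax: $7,770.00/yr
Earthquake insurance: $765.48/yr
Combined annual = $9,140.28
Monthly escrow = $9,140.28 / 12 = $761.69
Cushion = 2 × $761.69 = $1,523.38
Surplus = $2,215.10 − $1,523.38 = $691.72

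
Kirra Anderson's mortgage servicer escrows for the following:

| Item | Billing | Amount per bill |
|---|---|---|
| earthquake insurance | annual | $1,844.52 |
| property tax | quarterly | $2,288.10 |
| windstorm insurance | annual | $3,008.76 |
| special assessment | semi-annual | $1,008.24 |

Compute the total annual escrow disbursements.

$16,022.16

Earthquake insurance = $1,844.52/yr
Property tax = $2,288.10 × 4 = $9,152.40/yr
Windstorm insurance = $3,008.76/yr
Special assessment = $1,008.24 × 2 = $2,016.48/yr
Yearly total = $1,844.52 + $9,152.40 + $3,008.76 + $2,016.48 = $16,022.16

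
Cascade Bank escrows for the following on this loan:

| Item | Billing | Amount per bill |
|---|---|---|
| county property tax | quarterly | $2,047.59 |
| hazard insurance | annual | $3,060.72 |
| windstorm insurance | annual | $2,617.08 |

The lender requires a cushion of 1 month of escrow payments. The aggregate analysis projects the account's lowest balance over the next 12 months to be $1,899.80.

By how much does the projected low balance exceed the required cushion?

$744.12

County property tax — $2,047.59 × 4 = $8,190.36 annually
Hazard insurance — $3,060.72 annually
Windstorm insurance — $2,617.08 annually
Annual escrow total = $8,190.36 + $3,060.72 + $2,617.08 = $13,868.16
Monthly = $13,868.16 ÷ 12 = $1,155.68
Required reserve = 1 × $1,155.68 = $1,155.68
Surplus = $1,899.80 − $1,155.68 = $744.12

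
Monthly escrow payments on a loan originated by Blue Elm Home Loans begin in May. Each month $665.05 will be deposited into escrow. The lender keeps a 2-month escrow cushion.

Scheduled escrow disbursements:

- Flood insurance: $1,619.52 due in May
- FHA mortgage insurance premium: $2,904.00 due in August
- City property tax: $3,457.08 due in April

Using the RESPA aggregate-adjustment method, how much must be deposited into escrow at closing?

$3,193.42

Cushion = 2 × $665.05 = $1,330.10
Trial balance (start $0, +$665.05 each month, − disbursements):
  May: +$665.05 − $1,619.52 → -$954.47
  Jun: +$665.05 → -$289.42
  Jul: +$665.05 → $375.63
  Aug: +$665.05 − $2,904.00 → -$1,863.32
  Sep: +$665.05 → -$1,198.27
  Oct: +$665.05 → -$533.22
  Nov: +$665.05 → $131.83
  Dec: +$665.05 → $796.88
  Jan: +$665.05 → $1,461.93
  Feb: +$665.05 → $2,126.98
  Mar: +$665.05 → $2,792.03
  Apr: +$665.05 − $3,457.08 → $0.00
Lowest trial balance = -$1,863.32 (Aug)
Initial deposit = cushion − low point = $1,330.10 − (-$1,863.32) = $3,193.42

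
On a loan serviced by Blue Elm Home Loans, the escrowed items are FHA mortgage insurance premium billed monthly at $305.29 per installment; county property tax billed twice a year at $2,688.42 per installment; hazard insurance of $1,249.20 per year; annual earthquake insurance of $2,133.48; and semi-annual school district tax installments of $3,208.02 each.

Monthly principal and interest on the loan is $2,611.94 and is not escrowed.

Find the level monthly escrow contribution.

$1,569.92

FHA mortgage insurance premium: $305.29 × 12 = $3,663.48
County property tax: $2,688.42 × 2 = $5,376.84
Hazard insurance: $1,249.20
Earthquake insurance: $2,133.48
School district tax: $3,208.02 × 2 = $6,416.04
Combined annual = $3,663.48 + $5,376.84 + $1,249.20 + $2,133.48 + $6,416.04 = $18,839.04
Base monthly escrow = $18,839.04 ÷ 12 = $1,569.92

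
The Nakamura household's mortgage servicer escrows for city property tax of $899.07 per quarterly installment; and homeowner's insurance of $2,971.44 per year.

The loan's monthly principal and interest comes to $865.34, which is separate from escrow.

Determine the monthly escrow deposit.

City property tax = $899.07 × 4 = $3,596.28/yr
Homeowner's insurance = $2,971.44/yr
Total per year = $3,596.28 + $2,971.44 = $6,567.72
Monthly = $6,567.72 ÷ 12 = $547.31

$547.31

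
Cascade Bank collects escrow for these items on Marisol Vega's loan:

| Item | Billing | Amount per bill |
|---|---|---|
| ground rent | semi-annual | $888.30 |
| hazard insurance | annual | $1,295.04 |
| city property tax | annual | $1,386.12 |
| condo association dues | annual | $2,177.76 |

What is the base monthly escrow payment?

Ground rent = $888.30 × 2 = $1,776.60/yr
Hazard insurance = $1,295.04/yr
City property tax = $1,386.12/yr
Condo association dues = $2,177.76/yr
Total annual escrow = $1,776.60 + $1,295.04 + $1,386.12 + $2,177.76 = $6,635.52
Base monthly escrow = $6,635.52 ÷ 12 = $552.96

$552.96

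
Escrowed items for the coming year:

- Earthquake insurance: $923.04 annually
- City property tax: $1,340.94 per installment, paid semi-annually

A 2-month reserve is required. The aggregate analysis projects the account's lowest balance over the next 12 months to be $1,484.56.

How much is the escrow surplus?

Earthquake insurance — $923.04/yr
City property tax — $1,340.94 × 2 = $2,681.88/yr
Yearly total = $923.04 + $2,681.88 = $3,604.92
Base monthly escrow = $3,604.92 / 12 = $300.41
Required reserve = 2 × $300.41 = $600.82
Surplus = $1,484.56 − $600.82 = $883.74

$883.74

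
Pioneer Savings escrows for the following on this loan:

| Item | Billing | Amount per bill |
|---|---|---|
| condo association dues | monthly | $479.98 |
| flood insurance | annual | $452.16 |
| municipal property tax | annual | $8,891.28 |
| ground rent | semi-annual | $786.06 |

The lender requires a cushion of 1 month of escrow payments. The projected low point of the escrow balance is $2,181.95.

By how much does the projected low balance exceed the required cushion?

$792.34

Condo association dues: $479.98 × 12 = $5,759.76 annually
Flood insurance: $452.16 annually
Municipal property tax: $8,891.28 annually
Ground rent: $786.06 × 2 = $1,572.12 annually
Yearly total = $16,675.32
Per month = $16,675.32 ÷ 12 = $1,389.61
Cushion = 1 × $1,389.61 = $1,389.61
Excess over cushion: $2,181.95 − $1,389.61 = $792.34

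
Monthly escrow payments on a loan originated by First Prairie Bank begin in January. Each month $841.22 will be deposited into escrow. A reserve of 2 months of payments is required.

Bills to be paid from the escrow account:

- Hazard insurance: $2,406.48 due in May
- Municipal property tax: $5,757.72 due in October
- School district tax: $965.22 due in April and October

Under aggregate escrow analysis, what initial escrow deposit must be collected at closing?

$3,364.88

Cushion = 2 × $841.22 = $1,682.44
Trial balance (start $0, +$841.22 each month, − disbursements):
  Jan: +$841.22 → $841.22
  Feb: +$841.22 → $1,682.44
  Mar: +$841.22 → $2,523.66
  Apr: +$841.22 − $965.22 → $2,399.66
  May: +$841.22 − $2,406.48 → $834.40
  Jun: +$841.22 → $1,675.62
  Jul: +$841.22 → $2,516.84
  Aug: +$841.22 → $3,358.06
  Sep: +$841.22 → $4,199.28
  Oct: +$841.22 − $6,722.94 → -$1,682.44
  Nov: +$841.22 → -$841.22
  Dec: +$841.22 → $0.00
Lowest trial balance = -$1,682.44 (Oct)
Initial deposit = cushion − low point = $1,682.44 − (-$1,682.44) = $3,364.88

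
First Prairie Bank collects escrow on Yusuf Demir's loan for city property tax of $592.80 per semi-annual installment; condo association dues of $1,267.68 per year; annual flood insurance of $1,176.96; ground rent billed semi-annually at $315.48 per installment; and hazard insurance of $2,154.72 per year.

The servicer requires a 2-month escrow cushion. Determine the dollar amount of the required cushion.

City property tax = $592.80 × 2 = $1,185.60 per year
Condo association dues = $1,267.68 per year
Flood insurance = $1,176.96 per year
Ground rent = $315.48 × 2 = $630.96 per year
Hazard insurance = $2,154.72 per year
Combined annual = $6,415.92
Monthly = $6,415.92 ÷ 12 = $534.66
Required cushion = 2 × $534.66 = $1,069.32

$1,069.32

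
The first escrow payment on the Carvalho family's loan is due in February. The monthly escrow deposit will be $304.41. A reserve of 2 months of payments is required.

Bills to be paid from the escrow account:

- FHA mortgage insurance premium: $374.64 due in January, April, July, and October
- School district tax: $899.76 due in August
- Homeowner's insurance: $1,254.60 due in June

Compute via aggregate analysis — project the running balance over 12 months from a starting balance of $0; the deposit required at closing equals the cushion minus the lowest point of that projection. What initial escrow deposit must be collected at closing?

$1,381.59

Cushion = 2 × $304.41 = $608.82
Trial balance (start $0, +$304.41 each month, − disbursements):
  Feb: +$304.41 → $304.41
  Mar: +$304.41 → $608.82
  Apr: +$304.41 − $374.64 → $538.59
  May: +$304.41 → $843.00
  Jun: +$304.41 − $1,254.60 → -$107.19
  Jul: +$304.41 − $374.64 → -$177.42
  Aug: +$304.41 − $899.76 → -$772.77
  Sep: +$304.41 → -$468.36
  Oct: +$304.41 − $374.64 → -$538.59
  Nov: +$304.41 → -$234.18
  Dec: +$304.41 → $70.23
  Jan: +$304.41 − $374.64 → $0.00
Lowest trial balance = -$772.77 (Aug)
Initial deposit = cushion − low point = $608.82 − (-$772.77) = $1,381.59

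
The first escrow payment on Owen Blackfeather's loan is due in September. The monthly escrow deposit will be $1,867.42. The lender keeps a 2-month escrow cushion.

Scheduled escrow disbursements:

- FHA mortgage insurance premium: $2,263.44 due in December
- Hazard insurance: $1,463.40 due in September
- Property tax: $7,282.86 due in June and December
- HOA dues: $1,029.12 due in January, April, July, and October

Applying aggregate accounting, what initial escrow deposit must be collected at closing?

$8,303.98

Cushion = 2 × $1,867.42 = $3,734.84
Trial balance (start $0, +$1,867.42 each month, − disbursements):
  Sep: +$1,867.42 − $1,463.40 → $404.02
  Oct: +$1,867.42 − $1,029.12 → $1,242.32
  Nov: +$1,867.42 → $3,109.74
  Dec: +$1,867.42 − $9,546.30 → -$4,569.14
  Jan: +$1,867.42 − $1,029.12 → -$3,730.84
  Feb: +$1,867.42 → -$1,863.42
  Mar: +$1,867.42 → $4.00
  Apr: +$1,867.42 − $1,029.12 → $842.30
  May: +$1,867.42 → $2,709.72
  Jun: +$1,867.42 − $7,282.86 → -$2,705.72
  Jul: +$1,867.42 − $1,029.12 → -$1,867.42
  Aug: +$1,867.42 → $0.00
Lowest trial balance = -$4,569.14 (Dec)
Initial deposit = cushion − low point = $3,734.84 − (-$4,569.14) = $8,303.98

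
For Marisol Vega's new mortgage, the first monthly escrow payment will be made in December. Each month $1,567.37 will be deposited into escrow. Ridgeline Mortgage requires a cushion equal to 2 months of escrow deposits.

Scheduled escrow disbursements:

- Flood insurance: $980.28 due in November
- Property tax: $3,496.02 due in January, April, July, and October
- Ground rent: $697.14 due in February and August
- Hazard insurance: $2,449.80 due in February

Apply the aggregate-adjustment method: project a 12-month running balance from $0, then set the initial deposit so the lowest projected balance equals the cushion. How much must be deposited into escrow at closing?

Cushion = 2 × $1,567.37 = $3,134.74
Trial balance (start $0, +$1,567.37 each month, − disbursements):
  Dec: +$1,567.37 → $1,567.37
  Jan: +$1,567.37 − $3,496.02 → -$361.28
  Feb: +$1,567.37 − $3,146.94 → -$1,940.85
  Mar: +$1,567.37 → -$373.48
  Apr: +$1,567.37 − $3,496.02 → -$2,302.13
  May: +$1,567.37 → -$734.76
  Jun: +$1,567.37 → $832.61
  Jul: +$1,567.37 − $3,496.02 → -$1,096.04
  Aug: +$1,567.37 − $697.14 → -$225.81
  Sep: +$1,567.37 → $1,341.56
  Oct: +$1,567.37 − $3,496.02 → -$587.09
  Nov: +$1,567.37 − $980.28 → $0.00
Lowest trial balance = -$2,302.13 (Apr)
Initial deposit = cushion − low point = $3,134.74 − (-$2,302.13) = $5,436.87

$5,436.87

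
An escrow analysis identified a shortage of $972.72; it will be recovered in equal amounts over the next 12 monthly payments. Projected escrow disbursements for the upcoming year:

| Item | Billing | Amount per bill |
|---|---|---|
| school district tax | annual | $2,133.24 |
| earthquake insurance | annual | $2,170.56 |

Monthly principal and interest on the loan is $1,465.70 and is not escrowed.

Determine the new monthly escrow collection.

School district tax = $2,133.24
Earthquake insurance = $2,170.56
Annual escrow total = $2,133.24 + $2,170.56 = $4,303.80
Per month = $4,303.80 / 12 = $358.65
Shortage per month = $972.72 ÷ 12 = $81.06
New monthly escrow = $358.65 + $81.06 = $439.71

$439.71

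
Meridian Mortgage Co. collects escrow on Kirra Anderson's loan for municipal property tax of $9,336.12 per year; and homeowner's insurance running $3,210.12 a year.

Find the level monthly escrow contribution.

$1,045.52

Municipal property tax — $9,336.12 per year
Homeowner's insurance — $3,210.12 per year
Combined annual = $9,336.12 + $3,210.12 = $12,546.24
Monthly escrow = $12,546.24 / 12 = $1,045.52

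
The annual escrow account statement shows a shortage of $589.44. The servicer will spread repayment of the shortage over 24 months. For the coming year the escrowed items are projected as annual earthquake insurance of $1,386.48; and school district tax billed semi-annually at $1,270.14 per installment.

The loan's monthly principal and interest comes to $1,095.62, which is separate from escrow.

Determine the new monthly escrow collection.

Earthquake insurance = $1,386.48 per year
School district tax = $1,270.14 × 2 = $2,540.28 per year
Total per year = $1,386.48 + $2,540.28 = $3,926.76
Per month = $3,926.76 ÷ 12 = $327.23
Shortage spread = $589.44 ÷ 24 = $24.56/mo
Adjusted monthly = $327.23 + $24.56 = $351.79

$351.79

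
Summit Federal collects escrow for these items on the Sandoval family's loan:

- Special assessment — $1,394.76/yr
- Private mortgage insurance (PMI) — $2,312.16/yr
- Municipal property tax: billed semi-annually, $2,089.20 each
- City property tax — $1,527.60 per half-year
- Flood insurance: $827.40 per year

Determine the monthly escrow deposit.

$980.66

Special assessment — $1,394.76
Private mortgage insurance (PMI) — $2,312.16
Municipal property tax — $2,089.20 × 2 = $4,178.40
City property tax — $1,527.60 × 2 = $3,055.20
Flood insurance — $827.40
Annual escrow total = $11,767.92
Monthly = $11,767.92 / 12 = $980.66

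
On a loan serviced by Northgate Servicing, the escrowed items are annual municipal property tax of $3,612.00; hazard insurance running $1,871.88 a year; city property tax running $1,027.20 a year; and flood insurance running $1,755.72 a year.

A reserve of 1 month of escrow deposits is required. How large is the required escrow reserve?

Municipal property tax — $3,612.00
Hazard insurance — $1,871.88
City property tax — $1,027.20
Flood insurance — $1,755.72
Total per year = $3,612.00 + $1,871.88 + $1,027.20 + $1,755.72 = $8,266.80
Base monthly escrow = $8,266.80 / 12 = $688.90
Reserve = 1 × $688.90 = $688.90

$688.90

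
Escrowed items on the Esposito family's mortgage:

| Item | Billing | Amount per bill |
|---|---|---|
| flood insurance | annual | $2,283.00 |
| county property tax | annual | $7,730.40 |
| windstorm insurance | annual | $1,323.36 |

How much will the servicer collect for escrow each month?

$944.73

Flood insurance — $2,283.00
County property tax — $7,730.40
Windstorm insurance — $1,323.36
Combined annual = $11,336.76
Per month = $11,336.76 ÷ 12 = $944.73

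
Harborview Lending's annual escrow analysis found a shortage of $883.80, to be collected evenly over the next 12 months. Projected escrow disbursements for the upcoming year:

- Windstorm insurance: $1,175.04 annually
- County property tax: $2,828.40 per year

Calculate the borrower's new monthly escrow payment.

Windstorm insurance: $1,175.04 per year
County property tax: $2,828.40 per year
Yearly total = $4,003.44
Base monthly escrow = $4,003.44 / 12 = $333.62
Shortage spread = $883.80 ÷ 12 = $73.65/mo
New monthly escrow = $333.62 + $73.65 = $407.27

$407.27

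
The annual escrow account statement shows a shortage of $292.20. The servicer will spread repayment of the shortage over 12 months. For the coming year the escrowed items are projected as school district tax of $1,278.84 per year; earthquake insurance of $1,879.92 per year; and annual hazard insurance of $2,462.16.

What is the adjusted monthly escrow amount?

$492.76

School district tax = $1,278.84
Earthquake insurance = $1,879.92
Hazard insurance = $2,462.16
Annual escrow total = $1,278.84 + $1,879.92 + $2,462.16 = $5,620.92
Base monthly escrow = $5,620.92 / 12 = $468.41
Shortage spread = $292.20 ÷ 12 = $24.35/mo
New monthly escrow = $468.41 + $24.35 = $492.76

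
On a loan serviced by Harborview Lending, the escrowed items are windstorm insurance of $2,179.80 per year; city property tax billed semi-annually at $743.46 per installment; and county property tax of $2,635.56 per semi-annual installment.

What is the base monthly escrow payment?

$744.82

Windstorm insurance — $2,179.80 per year
City property tax — $743.46 × 2 = $1,486.92 per year
County property tax — $2,635.56 × 2 = $5,271.12 per year
Total annual escrow = $8,937.84
Monthly = $8,937.84 / 12 = $744.82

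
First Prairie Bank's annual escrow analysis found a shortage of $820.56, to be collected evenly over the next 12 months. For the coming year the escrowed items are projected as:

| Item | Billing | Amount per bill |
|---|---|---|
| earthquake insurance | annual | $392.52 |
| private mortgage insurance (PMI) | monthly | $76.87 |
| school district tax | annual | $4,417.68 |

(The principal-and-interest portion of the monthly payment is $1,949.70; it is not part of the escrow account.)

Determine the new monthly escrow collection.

Earthquake insurance = $392.52
Private mortgage insurance (PMI) = $76.87 × 12 = $922.44
School district tax = $4,417.68
Annual escrow total = $392.52 + $922.44 + $4,417.68 = $5,732.64
Per month = $5,732.64 ÷ 12 = $477.72
Monthly shortage recovery: $820.56 / 12 = $68.38
New monthly escrow = $477.72 + $68.38 = $546.10

$546.10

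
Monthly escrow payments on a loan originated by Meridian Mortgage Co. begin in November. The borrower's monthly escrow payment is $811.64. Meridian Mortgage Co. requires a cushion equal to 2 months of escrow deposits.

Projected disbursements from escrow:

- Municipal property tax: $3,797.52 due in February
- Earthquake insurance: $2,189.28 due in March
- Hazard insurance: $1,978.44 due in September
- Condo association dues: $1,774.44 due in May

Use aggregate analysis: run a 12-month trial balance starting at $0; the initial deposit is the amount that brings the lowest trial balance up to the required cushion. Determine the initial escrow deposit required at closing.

Cushion = 2 × $811.64 = $1,623.28
Trial balance (start $0, +$811.64 each month, − disbursements):
  Nov: +$811.64 → $811.64
  Dec: +$811.64 → $1,623.28
  Jan: +$811.64 → $2,434.92
  Feb: +$811.64 − $3,797.52 → -$550.96
  Mar: +$811.64 − $2,189.28 → -$1,928.60
  Apr: +$811.64 → -$1,116.96
  May: +$811.64 − $1,774.44 → -$2,079.76
  Jun: +$811.64 → -$1,268.12
  Jul: +$811.64 → -$456.48
  Aug: +$811.64 → $355.16
  Sep: +$811.64 − $1,978.44 → -$811.64
  Oct: +$811.64 → $0.00
Lowest trial balance = -$2,079.76 (May)
Initial deposit = cushion − low point = $1,623.28 − (-$2,079.76) = $3,703.04

$3,703.04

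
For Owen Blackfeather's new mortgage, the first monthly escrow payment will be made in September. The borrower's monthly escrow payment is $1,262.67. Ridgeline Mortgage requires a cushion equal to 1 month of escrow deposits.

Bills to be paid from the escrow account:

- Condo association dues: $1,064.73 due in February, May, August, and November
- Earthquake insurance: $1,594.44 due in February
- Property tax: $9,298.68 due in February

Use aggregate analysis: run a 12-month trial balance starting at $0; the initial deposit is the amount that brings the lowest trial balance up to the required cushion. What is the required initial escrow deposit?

Cushion = 1 × $1,262.67 = $1,262.67
Trial balance (start $0, +$1,262.67 each month, − disbursements):
  Sep: +$1,262.67 → $1,262.67
  Oct: +$1,262.67 → $2,525.34
  Nov: +$1,262.67 − $1,064.73 → $2,723.28
  Dec: +$1,262.67 → $3,985.95
  Jan: +$1,262.67 → $5,248.62
  Feb: +$1,262.67 − $11,957.85 → -$5,446.56
  Mar: +$1,262.67 → -$4,183.89
  Apr: +$1,262.67 → -$2,921.22
  May: +$1,262.67 − $1,064.73 → -$2,723.28
  Jun: +$1,262.67 → -$1,460.61
  Jul: +$1,262.67 → -$197.94
  Aug: +$1,262.67 − $1,064.73 → $0.00
Lowest trial balance = -$5,446.56 (Feb)
Initial deposit = cushion − low point = $1,262.67 − (-$5,446.56) = $6,709.23

$6,709.23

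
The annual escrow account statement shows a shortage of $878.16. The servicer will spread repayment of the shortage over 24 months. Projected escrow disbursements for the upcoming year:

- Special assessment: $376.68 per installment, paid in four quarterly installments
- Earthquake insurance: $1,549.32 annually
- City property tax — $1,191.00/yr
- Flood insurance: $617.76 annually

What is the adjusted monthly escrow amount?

$441.99

Special assessment = $376.68 × 4 = $1,506.72
Earthquake insurance = $1,549.32
City property tax = $1,191.00
Flood insurance = $617.76
Total per year = $1,506.72 + $1,549.32 + $1,191.00 + $617.76 = $4,864.80
Per month = $4,864.80 / 12 = $405.40
Monthly shortage recovery: $878.16 ÷ 24 = $36.59
New monthly escrow = $405.40 + $36.59 = $441.99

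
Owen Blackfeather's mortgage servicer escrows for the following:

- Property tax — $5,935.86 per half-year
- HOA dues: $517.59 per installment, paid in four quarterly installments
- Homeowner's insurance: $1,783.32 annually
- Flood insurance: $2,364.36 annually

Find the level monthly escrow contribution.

$1,507.48

Property tax = $5,935.86 × 2 = $11,871.72/yr
HOA dues = $517.59 × 4 = $2,070.36/yr
Homeowner's insurance = $1,783.32/yr
Flood insurance = $2,364.36/yr
Total per year = $18,089.76
Base monthly escrow = $18,089.76 ÷ 12 = $1,507.48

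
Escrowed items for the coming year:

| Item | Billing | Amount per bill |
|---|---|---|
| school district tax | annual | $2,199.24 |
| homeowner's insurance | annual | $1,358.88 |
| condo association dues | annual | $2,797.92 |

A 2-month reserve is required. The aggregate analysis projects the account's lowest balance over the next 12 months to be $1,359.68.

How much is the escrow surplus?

$300.34

School district tax — $2,199.24 annually
Homeowner's insurance — $1,358.88 annually
Condo association dues — $2,797.92 annually
Total annual escrow = $2,199.24 + $1,358.88 + $2,797.92 = $6,356.04
Per month = $6,356.04 / 12 = $529.67
Required reserve = 2 × $529.67 = $1,059.34
Excess over cushion: $1,359.68 − $1,059.34 = $300.34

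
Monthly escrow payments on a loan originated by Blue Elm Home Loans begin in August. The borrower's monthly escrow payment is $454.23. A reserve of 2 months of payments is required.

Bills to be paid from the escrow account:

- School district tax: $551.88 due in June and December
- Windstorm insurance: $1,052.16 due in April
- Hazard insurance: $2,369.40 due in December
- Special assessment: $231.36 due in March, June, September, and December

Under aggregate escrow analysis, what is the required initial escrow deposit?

$2,021.31

Cushion = 2 × $454.23 = $908.46
Trial balance (start $0, +$454.23 each month, − disbursements):
  Aug: +$454.23 → $454.23
  Sep: +$454.23 − $231.36 → $677.10
  Oct: +$454.23 → $1,131.33
  Nov: +$454.23 → $1,585.56
  Dec: +$454.23 − $3,152.64 → -$1,112.85
  Jan: +$454.23 → -$658.62
  Feb: +$454.23 → -$204.39
  Mar: +$454.23 − $231.36 → $18.48
  Apr: +$454.23 − $1,052.16 → -$579.45
  May: +$454.23 → -$125.22
  Jun: +$454.23 − $783.24 → -$454.23
  Jul: +$454.23 → $0.00
Lowest trial balance = -$1,112.85 (Dec)
Initial deposit = cushion − low point = $908.46 − (-$1,112.85) = $2,021.31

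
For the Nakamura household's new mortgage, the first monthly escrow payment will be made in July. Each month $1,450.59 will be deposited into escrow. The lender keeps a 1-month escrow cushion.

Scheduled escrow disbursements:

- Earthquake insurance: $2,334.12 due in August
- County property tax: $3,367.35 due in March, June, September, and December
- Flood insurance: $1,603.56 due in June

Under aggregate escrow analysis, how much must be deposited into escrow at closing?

$2,800.29

Cushion = 1 × $1,450.59 = $1,450.59
Trial balance (start $0, +$1,450.59 each month, − disbursements):
  Jul: +$1,450.59 → $1,450.59
  Aug: +$1,450.59 − $2,334.12 → $567.06
  Sep: +$1,450.59 − $3,367.35 → -$1,349.70
  Oct: +$1,450.59 → $100.89
  Nov: +$1,450.59 → $1,551.48
  Dec: +$1,450.59 − $3,367.35 → -$365.28
  Jan: +$1,450.59 → $1,085.31
  Feb: +$1,450.59 → $2,535.90
  Mar: +$1,450.59 − $3,367.35 → $619.14
  Apr: +$1,450.59 → $2,069.73
  May: +$1,450.59 → $3,520.32
  Jun: +$1,450.59 − $4,970.91 → $0.00
Lowest trial balance = -$1,349.70 (Sep)
Initial deposit = cushion − low point = $1,450.59 − (-$1,349.70) = $2,800.29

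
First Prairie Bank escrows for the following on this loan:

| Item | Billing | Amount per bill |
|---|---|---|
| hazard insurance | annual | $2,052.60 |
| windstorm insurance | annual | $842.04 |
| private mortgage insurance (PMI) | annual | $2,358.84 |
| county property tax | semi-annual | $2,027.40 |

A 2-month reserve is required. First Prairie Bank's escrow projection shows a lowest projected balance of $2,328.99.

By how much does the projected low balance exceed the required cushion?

Hazard insurance: $2,052.60/yr
Windstorm insurance: $842.04/yr
Private mortgage insurance (PMI): $2,358.84/yr
County property tax: $2,027.40 × 2 = $4,054.80/yr
Yearly total = $2,052.60 + $842.04 + $2,358.84 + $4,054.80 = $9,308.28
Monthly = $9,308.28 ÷ 12 = $775.69
Cushion = 2 × $775.69 = $1,551.38
Surplus = $2,328.99 − $1,551.38 = $777.61

$777.61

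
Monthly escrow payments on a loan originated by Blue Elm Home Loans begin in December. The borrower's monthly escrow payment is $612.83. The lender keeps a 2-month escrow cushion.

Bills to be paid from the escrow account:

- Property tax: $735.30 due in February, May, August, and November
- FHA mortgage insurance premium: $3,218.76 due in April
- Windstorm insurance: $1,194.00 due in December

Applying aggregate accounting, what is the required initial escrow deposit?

$3,432.04

Cushion = 2 × $612.83 = $1,225.66
Trial balance (start $0, +$612.83 each month, − disbursements):
  Dec: +$612.83 − $1,194.00 → -$581.17
  Jan: +$612.83 → $31.66
  Feb: +$612.83 − $735.30 → -$90.81
  Mar: +$612.83 → $522.02
  Apr: +$612.83 − $3,218.76 → -$2,083.91
  May: +$612.83 − $735.30 → -$2,206.38
  Jun: +$612.83 → -$1,593.55
  Jul: +$612.83 → -$980.72
  Aug: +$612.83 − $735.30 → -$1,103.19
  Sep: +$612.83 → -$490.36
  Oct: +$612.83 → $122.47
  Nov: +$612.83 − $735.30 → $0.00
Lowest trial balance = -$2,206.38 (May)
Initial deposit = cushion − low point = $1,225.66 − (-$2,206.38) = $3,432.04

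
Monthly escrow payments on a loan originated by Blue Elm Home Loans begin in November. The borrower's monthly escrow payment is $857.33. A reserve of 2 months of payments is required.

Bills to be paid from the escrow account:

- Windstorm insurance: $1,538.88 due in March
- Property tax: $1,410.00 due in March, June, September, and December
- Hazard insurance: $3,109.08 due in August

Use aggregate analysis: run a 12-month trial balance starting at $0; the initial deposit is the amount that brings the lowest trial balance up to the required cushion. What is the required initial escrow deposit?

$2,571.99

Cushion = 2 × $857.33 = $1,714.66
Trial balance (start $0, +$857.33 each month, − disbursements):
  Nov: +$857.33 → $857.33
  Dec: +$857.33 − $1,410.00 → $304.66
  Jan: +$857.33 → $1,161.99
  Feb: +$857.33 → $2,019.32
  Mar: +$857.33 − $2,948.88 → -$72.23
  Apr: +$857.33 → $785.10
  May: +$857.33 → $1,642.43
  Jun: +$857.33 − $1,410.00 → $1,089.76
  Jul: +$857.33 → $1,947.09
  Aug: +$857.33 − $3,109.08 → -$304.66
  Sep: +$857.33 − $1,410.00 → -$857.33
  Oct: +$857.33 → $0.00
Lowest trial balance = -$857.33 (Sep)
Initial deposit = cushion − low point = $1,714.66 − (-$857.33) = $2,571.99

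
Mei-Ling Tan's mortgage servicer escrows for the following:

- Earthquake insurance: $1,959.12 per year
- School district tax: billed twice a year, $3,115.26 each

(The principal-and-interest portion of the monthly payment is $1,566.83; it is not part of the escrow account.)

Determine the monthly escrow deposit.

$682.47

Earthquake insurance — $1,959.12
School district tax — $3,115.26 × 2 = $6,230.52
Total per year = $1,959.12 + $6,230.52 = $8,189.64
Base monthly escrow = $8,189.64 / 12 = $682.47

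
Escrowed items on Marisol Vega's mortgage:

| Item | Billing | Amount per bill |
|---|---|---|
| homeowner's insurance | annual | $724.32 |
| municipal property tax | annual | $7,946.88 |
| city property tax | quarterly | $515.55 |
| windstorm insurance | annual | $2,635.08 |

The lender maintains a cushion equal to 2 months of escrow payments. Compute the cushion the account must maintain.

$2,228.08

Homeowner's insurance — $724.32/yr
Municipal property tax — $7,946.88/yr
City property tax — $515.55 × 4 = $2,062.20/yr
Windstorm insurance — $2,635.08/yr
Annual escrow total = $13,368.48
Per month = $13,368.48 ÷ 12 = $1,114.04
Reserve = 2 × $1,114.04 = $2,228.08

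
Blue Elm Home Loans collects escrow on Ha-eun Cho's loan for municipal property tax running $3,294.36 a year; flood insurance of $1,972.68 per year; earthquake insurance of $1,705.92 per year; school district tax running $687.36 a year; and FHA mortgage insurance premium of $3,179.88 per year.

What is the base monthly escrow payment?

Municipal property tax — $3,294.36 per year
Flood insurance — $1,972.68 per year
Earthquake insurance — $1,705.92 per year
School district tax — $687.36 per year
FHA mortgage insurance premium — $3,179.88 per year
Yearly total = $10,840.20
Monthly escrow = $10,840.20 / 12 = $903.35

$903.35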